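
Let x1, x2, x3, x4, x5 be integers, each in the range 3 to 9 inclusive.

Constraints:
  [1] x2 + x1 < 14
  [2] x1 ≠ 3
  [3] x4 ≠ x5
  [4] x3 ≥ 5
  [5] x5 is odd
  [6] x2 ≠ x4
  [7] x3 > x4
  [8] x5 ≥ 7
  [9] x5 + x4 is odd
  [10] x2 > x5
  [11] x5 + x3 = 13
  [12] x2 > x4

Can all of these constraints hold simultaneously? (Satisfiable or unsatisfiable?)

One satisfying assignment is x1 = 4, x2 = 9, x3 = 6, x4 = 4, x5 = 7.
For the less obvious constraints — constraint 1: x2 + x1 = 13; constraint 11: x5 + x3 = 13 — and the others hold by inspection.

Satisfiable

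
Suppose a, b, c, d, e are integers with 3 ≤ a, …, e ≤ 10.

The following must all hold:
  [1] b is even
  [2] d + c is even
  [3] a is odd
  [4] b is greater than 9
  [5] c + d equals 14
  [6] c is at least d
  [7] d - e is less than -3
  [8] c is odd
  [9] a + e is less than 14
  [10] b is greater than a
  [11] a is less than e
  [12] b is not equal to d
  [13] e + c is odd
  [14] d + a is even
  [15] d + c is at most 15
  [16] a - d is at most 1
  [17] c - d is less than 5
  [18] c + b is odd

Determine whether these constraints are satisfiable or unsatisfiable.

Satisfiable

Try a = 3, b = 10, c = 9, d = 5, e = 10.
Check constraint 5: c + d = 14; constraint 7: d - e = -5; constraint 9: a + e = 13. The remaining constraints are straightforward to verify.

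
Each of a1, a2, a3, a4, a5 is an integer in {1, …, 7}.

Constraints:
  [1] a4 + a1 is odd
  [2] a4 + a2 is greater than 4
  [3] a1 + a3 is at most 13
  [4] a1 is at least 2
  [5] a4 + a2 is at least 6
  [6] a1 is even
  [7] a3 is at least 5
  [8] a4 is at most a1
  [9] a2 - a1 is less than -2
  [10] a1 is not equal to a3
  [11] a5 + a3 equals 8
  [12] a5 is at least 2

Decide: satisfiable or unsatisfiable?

Take a1 = 6, a2 = 3, a3 = 5, a4 = 3, a5 = 3. Then constraint 2: a4 + a2 = 6; constraint 3: a1 + a3 = 11; constraint 5: a4 + a2 = 6, and every other listed constraint is also met.

Satisfiable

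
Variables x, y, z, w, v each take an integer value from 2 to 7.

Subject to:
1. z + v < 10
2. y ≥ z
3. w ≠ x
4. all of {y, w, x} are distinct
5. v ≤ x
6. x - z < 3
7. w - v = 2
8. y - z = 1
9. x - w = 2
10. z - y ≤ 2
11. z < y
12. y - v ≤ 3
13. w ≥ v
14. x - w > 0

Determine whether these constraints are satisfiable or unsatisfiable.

Satisfiable

Try x = 7, y = 6, z = 5, w = 5, v = 3.
Check constraint 1: z + v = 8; constraint 6: x - z = 2. The remaining constraints are straightforward to verify.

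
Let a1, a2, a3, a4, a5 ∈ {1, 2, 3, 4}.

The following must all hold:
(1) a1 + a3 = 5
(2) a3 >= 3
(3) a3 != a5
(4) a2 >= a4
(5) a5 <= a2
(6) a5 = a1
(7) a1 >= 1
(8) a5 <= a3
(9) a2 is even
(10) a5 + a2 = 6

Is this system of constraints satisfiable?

Satisfiable

The assignment a1 = 2, a2 = 4, a3 = 3, a4 = 2, a5 = 2 works:
  constraint 1 holds since a1 + a3 = 5.
  constraint 9 holds since a2 = 4 is even.
  constraint 10 holds since a5 + a2 = 6.
The rest check out directly.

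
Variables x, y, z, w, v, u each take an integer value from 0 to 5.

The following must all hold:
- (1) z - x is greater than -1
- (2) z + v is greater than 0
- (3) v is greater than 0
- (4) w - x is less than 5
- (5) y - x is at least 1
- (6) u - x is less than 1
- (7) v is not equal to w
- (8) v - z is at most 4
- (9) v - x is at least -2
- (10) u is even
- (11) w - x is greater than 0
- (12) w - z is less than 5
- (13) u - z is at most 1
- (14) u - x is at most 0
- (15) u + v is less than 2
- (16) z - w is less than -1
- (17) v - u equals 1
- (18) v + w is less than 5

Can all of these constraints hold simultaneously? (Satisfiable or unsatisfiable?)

Satisfiable

Try x = 0, y = 3, z = 0, w = 3, v = 1, u = 0.
Check constraint 1: z - x = 0; constraint 2: z + v = 1. The remaining constraints are straightforward to verify.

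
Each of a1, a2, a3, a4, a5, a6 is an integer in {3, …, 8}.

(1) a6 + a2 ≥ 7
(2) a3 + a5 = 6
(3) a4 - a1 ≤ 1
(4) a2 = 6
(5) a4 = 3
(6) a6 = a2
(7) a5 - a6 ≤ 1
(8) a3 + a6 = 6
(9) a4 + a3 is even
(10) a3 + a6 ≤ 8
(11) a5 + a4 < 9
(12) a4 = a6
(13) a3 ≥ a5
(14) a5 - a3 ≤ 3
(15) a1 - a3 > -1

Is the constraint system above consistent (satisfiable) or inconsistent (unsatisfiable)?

Unsatisfiable

Constraint 5 fixes a4 = 3 and constraint 4 fixes a2 = 6. Constraints 6 and 12 give a4 = a6 = a2, so a4 = a2. But 3 ≠ 6 — contradiction.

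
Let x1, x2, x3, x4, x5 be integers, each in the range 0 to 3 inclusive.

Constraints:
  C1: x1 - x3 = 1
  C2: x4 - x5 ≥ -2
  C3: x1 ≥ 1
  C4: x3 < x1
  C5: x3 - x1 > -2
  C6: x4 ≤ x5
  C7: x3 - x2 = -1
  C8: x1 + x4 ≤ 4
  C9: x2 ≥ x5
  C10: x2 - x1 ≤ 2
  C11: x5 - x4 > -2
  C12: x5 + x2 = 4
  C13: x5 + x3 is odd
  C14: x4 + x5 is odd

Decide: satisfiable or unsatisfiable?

Satisfiable

Setting (x1, x2, x3, x4, x5) = (3, 3, 2, 0, 1) satisfies everything: constraint 1: x1 - x3 = 1; constraint 2: x4 - x5 = -1, and the others follow.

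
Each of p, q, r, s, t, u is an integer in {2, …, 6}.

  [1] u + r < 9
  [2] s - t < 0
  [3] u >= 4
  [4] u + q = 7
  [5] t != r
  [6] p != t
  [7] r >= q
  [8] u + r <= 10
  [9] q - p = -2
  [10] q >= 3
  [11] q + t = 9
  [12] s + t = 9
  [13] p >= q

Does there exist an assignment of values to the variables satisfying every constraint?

Satisfiable

Take p = 5, q = 3, r = 4, s = 3, t = 6, u = 4. Then constraint 1: u + r = 8; constraint 2: s - t = -3, and every other listed constraint is also met.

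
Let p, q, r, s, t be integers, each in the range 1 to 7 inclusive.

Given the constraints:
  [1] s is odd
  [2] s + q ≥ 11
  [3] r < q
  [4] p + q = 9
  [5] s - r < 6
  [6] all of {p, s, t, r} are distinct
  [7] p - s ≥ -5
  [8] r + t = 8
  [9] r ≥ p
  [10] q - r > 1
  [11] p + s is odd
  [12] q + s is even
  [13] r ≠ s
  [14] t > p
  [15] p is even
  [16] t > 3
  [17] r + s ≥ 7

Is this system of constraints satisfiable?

Satisfiable

One satisfying assignment is p = 2, q = 7, r = 3, s = 7, t = 5.
For the less obvious constraints — constraint 2: s + q = 14; constraint 4: p + q = 9 — and the others hold by inspection.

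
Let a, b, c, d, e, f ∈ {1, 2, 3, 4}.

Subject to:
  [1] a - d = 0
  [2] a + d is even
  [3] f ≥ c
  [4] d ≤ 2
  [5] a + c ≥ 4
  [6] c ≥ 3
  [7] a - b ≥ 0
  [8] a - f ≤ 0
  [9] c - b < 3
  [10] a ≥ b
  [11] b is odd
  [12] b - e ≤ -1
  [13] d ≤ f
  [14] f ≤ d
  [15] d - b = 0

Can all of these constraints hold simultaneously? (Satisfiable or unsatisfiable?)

From constraints 3 and 6: f ≥ c and c ≥ 3, so f ≥ 3. From constraints 4 and 14: f ≤ d and d ≤ 2, so f ≤ 2. But 2 < 3, so no value of f works.

Unsatisfiable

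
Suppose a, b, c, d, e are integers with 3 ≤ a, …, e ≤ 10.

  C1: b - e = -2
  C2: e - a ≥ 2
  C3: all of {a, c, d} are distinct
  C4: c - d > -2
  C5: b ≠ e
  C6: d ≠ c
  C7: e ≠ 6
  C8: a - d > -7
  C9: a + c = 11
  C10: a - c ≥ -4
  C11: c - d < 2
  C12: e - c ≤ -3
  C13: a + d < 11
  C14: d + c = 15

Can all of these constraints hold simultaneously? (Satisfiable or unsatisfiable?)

Unsatisfiable

Constraints 2, 10, and 12 give e − a ≥ 2, a − c ≥ -4, c − e ≥ 3.
Adding all 3 inequalities: the left sides telescope to 0, and the right sides sum to 2 + (-4) + 3 = 1. So 0 ≥ 1, which is false.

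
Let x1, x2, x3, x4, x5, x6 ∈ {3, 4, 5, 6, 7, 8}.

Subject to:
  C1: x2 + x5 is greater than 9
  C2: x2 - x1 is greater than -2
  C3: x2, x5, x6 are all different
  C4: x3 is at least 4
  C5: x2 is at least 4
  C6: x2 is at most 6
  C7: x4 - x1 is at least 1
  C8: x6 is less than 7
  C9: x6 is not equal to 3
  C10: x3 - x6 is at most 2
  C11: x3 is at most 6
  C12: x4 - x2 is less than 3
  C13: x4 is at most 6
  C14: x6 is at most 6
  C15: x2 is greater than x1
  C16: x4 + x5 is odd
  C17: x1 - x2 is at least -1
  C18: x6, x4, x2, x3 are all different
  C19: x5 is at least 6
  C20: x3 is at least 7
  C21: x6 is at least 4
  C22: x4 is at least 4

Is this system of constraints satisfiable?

Constraints 4, 5, 6, 11, 13, 14, 21, and 22 confine each of x6, x4, x2, x3 to the 3 values {4, …, 6}.
Constraint 18 requires all 4 of them to be distinct, but only 3 values are available — impossible by the pigeonhole principle.

Unsatisfiable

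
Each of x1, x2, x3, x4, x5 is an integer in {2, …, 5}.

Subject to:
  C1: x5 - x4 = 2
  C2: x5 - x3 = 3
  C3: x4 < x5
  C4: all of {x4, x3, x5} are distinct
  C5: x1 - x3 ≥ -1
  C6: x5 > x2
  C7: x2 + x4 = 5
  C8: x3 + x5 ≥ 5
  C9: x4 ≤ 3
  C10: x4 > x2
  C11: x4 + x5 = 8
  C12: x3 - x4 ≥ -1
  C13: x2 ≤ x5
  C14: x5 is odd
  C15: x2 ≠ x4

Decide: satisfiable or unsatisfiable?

Setting (x1, x2, x3, x4, x5) = (2, 2, 2, 3, 5) satisfies everything: constraint 1: x5 - x4 = 2; constraint 2: x5 - x3 = 3, and the others follow.

Satisfiable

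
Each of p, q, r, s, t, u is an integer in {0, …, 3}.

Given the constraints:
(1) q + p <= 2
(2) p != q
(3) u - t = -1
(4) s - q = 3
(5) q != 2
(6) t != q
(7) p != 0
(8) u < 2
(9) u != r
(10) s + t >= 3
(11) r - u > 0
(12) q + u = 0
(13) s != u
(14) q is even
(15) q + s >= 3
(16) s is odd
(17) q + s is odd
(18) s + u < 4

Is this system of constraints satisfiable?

Take p = 1, q = 0, r = 3, s = 3, t = 1, u = 0. Then constraint 1: q + p = 1; constraint 3: u - t = -1, and every other listed constraint is also met.

Satisfiable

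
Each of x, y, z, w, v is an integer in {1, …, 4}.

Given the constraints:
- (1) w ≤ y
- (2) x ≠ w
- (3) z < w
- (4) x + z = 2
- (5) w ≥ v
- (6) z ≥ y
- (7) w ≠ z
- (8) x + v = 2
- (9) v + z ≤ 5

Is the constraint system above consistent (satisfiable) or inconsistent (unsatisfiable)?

Unsatisfiable

Constraints 1, 3, and 6 give w ≤ y, y ≤ z, z < w. Chaining: w ≤ y ≤ z < w, which forces w < w — impossible.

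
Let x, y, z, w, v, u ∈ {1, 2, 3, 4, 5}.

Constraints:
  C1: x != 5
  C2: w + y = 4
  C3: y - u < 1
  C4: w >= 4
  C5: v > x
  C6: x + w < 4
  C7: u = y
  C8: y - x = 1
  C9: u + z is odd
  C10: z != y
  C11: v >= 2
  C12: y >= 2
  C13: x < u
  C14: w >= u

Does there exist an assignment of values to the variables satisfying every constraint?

From constraint 4: w ≥ 4. From constraint 12: y ≥ 2. Hence w + y ≥ 6. But constraint 2 requires w + y = 4, and 4 < 6. Contradiction.

Unsatisfiable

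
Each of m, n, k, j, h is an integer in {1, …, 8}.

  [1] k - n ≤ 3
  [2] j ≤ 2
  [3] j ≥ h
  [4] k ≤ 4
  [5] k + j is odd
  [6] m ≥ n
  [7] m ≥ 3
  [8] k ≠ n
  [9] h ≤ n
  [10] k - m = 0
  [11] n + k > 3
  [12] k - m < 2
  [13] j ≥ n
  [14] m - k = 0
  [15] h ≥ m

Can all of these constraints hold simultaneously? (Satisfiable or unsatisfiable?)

Unsatisfiable

From constraints 7 and 15: h ≥ m and m ≥ 3, so h ≥ 3. From constraints 2 and 3: h ≤ j and j ≤ 2, so h ≤ 2. But 2 < 3, so no value of h works.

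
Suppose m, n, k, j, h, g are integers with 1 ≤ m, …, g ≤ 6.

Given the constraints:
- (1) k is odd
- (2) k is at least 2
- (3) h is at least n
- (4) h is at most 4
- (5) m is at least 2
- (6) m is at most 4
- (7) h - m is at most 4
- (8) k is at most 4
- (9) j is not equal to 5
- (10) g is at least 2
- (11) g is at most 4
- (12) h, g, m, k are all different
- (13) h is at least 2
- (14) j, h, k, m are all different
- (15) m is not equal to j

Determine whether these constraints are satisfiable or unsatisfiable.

Unsatisfiable

Constraints 2, 4, 5, 6, 8, 10, 11, and 13 confine each of h, g, m, k to the 3 values {2, …, 4}.
Constraint 12 requires all 4 of them to be distinct, but only 3 values are available — impossible by the pigeonhole principle.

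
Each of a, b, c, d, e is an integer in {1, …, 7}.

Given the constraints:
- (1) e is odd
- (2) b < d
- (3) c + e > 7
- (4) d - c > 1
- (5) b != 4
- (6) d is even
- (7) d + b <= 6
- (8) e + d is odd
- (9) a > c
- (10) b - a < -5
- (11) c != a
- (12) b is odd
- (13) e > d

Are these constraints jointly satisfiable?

The assignment a = 7, b = 1, c = 2, d = 4, e = 7 works:
  constraint 3 holds since c + e = 9.
  constraint 4 holds since d - c = 2.
The rest check out directly.

Satisfiable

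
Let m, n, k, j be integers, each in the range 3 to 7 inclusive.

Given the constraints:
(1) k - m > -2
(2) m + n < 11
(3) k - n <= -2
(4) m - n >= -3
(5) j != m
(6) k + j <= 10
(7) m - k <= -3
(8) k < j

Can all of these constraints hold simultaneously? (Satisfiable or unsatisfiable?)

Unsatisfiable

Constraints 3, 4, and 7 give k − m ≥ 3, m − n ≥ -3, n − k ≥ 2.
Adding all 3 inequalities: the left sides telescope to 0, and the right sides sum to 3 + (-3) + 2 = 2. So 0 ≥ 2, which is false.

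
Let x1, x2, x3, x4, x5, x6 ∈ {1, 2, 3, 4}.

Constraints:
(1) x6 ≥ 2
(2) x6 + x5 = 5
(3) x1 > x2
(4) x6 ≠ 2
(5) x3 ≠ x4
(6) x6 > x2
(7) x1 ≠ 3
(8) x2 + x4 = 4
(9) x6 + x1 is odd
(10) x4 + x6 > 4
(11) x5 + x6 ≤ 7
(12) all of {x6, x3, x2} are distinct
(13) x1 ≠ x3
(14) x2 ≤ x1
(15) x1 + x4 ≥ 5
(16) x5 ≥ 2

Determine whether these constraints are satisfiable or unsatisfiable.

Satisfiable

Take x1 = 4, x2 = 1, x3 = 2, x4 = 3, x5 = 2, x6 = 3. Then constraint 2: x6 + x5 = 5; constraint 8: x2 + x4 = 4, and every other listed constraint is also met.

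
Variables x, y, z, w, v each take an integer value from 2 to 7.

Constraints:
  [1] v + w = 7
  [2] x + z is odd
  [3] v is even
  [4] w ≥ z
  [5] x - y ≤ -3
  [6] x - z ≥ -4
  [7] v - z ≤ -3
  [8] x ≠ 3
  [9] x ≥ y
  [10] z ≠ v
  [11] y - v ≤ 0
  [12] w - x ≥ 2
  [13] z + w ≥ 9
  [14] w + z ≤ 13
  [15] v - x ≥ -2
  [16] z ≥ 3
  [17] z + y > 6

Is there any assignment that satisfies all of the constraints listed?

Constraints 5, 6, 7, and 11 give y − x ≥ 3, x − z ≥ -4, z − v ≥ 3, v − y ≥ 0.
Adding all 4 inequalities: the left sides telescope to 0, and the right sides sum to 3 + (-4) + 3 + 0 = 2. So 0 ≥ 2, which is false.

Unsatisfiable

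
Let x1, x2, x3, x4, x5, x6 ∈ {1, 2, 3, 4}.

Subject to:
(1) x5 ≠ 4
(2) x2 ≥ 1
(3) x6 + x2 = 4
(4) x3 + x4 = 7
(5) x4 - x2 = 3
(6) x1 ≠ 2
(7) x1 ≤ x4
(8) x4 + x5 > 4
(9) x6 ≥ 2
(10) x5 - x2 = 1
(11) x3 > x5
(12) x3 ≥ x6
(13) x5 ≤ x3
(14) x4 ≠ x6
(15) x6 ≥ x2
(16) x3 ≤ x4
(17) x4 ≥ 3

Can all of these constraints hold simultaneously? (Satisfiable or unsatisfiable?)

Setting (x1, x2, x3, x4, x5, x6) = (4, 1, 3, 4, 2, 3) satisfies everything: constraint 3: x6 + x2 = 4; constraint 4: x3 + x4 = 7; constraint 5: x4 - x2 = 3, and the others follow.

Satisfiable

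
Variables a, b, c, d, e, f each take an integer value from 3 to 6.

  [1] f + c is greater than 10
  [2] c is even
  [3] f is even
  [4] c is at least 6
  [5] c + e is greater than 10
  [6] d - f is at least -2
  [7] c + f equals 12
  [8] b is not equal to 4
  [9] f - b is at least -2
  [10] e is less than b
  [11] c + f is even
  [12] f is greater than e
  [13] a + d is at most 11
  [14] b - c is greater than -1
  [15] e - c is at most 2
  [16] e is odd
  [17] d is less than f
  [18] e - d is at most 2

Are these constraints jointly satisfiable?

Satisfiable

Try a = 6, b = 6, c = 6, d = 5, e = 5, f = 6.
Check constraint 1: f + c = 12; constraint 5: c + e = 11; constraint 6: d - f = -1. The remaining constraints are straightforward to verify.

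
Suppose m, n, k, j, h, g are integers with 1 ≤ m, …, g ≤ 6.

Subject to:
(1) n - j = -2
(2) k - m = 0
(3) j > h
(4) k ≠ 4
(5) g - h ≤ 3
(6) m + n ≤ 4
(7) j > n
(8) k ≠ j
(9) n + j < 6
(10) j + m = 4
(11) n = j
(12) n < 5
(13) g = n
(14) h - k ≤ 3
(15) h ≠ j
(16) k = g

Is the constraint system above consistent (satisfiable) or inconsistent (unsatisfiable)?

From constraints 11, 13, and 16, k = g = n = j, so k = j. But constraint 8 says k ≠ j. Contradiction.

Unsatisfiable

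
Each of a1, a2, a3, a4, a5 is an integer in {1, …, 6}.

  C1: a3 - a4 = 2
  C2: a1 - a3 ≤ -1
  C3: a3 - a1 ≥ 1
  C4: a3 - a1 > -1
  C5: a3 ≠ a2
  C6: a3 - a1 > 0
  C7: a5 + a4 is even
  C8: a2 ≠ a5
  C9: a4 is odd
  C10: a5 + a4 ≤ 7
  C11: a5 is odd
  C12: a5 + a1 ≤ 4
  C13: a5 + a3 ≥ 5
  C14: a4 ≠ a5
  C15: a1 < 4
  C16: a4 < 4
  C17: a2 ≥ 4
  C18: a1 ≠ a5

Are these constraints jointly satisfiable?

Satisfiable

One satisfying assignment is a1 = 1, a2 = 6, a3 = 3, a4 = 1, a5 = 3.
For the less obvious constraints — constraint 1: a3 - a4 = 2; constraint 2: a1 - a3 = -2; constraint 3: a3 - a1 = 2 — and the others hold by inspection.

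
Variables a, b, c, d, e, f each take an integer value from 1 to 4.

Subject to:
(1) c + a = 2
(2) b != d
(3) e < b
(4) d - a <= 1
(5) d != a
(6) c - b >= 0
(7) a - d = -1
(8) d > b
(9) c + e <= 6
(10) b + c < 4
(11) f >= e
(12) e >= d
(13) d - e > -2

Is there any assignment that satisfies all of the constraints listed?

Constraints 3, 8, and 12 give e < b, b < d, d ≤ e. Chaining: e < b < d ≤ e, which forces e < e — impossible.

Unsatisfiable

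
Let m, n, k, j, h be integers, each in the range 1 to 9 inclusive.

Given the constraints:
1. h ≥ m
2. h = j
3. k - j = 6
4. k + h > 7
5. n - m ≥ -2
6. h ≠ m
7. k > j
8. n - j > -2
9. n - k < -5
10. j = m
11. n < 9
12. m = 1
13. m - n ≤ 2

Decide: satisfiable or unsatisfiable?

From constraints 2 and 10, h = j = m, so h = m. But constraint 6 says h ≠ m. Contradiction.

Unsatisfiable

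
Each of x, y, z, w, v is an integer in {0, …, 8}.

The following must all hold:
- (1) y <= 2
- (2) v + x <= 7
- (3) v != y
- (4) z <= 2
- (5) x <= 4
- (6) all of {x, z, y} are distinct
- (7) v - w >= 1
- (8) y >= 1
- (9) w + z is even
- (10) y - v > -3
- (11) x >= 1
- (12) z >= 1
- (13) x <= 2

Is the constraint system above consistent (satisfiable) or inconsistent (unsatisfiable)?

Constraints 1, 4, 8, 11, 12, and 13 confine each of x, z, y to the 2 values {1, 2}.
Constraint 6 requires all 3 of them to be distinct, but only 2 values are available — impossible by the pigeonhole principle.

Unsatisfiable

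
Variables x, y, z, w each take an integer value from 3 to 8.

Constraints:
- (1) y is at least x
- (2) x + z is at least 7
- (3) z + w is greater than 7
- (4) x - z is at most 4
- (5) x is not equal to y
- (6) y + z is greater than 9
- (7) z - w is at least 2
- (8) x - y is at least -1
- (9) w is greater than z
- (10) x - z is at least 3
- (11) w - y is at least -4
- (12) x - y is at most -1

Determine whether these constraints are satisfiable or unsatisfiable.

Unsatisfiable

Constraints 7, 10, 11, and 12 give z − w ≥ 2, w − y ≥ -4, y − x ≥ 1, x − z ≥ 3.
Adding all 4 inequalities: the left sides telescope to 0, and the right sides sum to 2 + (-4) + 1 + 3 = 2. So 0 ≥ 2, which is false.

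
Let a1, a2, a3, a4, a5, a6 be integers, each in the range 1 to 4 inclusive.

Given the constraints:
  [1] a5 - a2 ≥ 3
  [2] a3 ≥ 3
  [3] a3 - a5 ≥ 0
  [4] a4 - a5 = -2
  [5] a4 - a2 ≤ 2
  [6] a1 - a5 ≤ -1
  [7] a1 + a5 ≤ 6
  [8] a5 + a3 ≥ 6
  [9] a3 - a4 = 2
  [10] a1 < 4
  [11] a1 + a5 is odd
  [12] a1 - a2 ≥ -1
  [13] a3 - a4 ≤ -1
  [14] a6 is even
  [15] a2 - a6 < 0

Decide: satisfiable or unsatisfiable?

Constraints 1, 3, 5, and 13 give a2 − a4 ≥ -2, a4 − a3 ≥ 1, a3 − a5 ≥ 0, a5 − a2 ≥ 3.
Adding all 4 inequalities: the left sides telescope to 0, and the right sides sum to (-2) + 1 + 0 + 3 = 2. So 0 ≥ 2, which is false.

Unsatisfiable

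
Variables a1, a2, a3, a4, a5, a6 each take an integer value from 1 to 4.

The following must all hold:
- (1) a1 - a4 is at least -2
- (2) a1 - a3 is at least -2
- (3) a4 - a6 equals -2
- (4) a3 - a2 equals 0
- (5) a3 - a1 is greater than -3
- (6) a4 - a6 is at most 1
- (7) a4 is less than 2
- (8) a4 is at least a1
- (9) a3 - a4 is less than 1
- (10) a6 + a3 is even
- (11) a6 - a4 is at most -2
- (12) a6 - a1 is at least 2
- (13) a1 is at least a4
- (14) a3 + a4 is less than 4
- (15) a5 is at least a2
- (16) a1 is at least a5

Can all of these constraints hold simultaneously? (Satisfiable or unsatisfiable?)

Unsatisfiable

Constraints 1, 11, and 12 give a1 − a4 ≥ -2, a4 − a6 ≥ 2, a6 − a1 ≥ 2.
Adding all 3 inequalities: the left sides telescope to 0, and the right sides sum to (-2) + 2 + 2 = 2. So 0 ≥ 2, which is false.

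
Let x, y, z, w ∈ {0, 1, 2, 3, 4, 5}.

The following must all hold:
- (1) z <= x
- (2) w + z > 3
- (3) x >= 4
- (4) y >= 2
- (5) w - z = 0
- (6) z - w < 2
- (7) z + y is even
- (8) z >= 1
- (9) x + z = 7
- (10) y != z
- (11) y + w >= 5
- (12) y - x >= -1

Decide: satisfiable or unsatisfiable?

Try x = 5, y = 4, z = 2, w = 2.
Check constraint 2: w + z = 4; constraint 5: w - z = 0; constraint 6: z - w = 0. The remaining constraints are straightforward to verify.

Satisfiable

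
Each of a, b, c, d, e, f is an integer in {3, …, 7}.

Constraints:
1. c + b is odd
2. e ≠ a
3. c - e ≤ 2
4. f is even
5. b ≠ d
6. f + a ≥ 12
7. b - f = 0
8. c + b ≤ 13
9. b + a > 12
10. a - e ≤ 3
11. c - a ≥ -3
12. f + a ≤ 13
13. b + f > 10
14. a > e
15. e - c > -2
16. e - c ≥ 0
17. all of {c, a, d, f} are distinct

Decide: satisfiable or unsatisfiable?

Satisfiable

One satisfying assignment is a = 7, b = 6, c = 5, d = 4, e = 5, f = 6.
For the less obvious constraints — constraint 3: c - e = 0; constraint 6: f + a = 13 — and the others hold by inspection.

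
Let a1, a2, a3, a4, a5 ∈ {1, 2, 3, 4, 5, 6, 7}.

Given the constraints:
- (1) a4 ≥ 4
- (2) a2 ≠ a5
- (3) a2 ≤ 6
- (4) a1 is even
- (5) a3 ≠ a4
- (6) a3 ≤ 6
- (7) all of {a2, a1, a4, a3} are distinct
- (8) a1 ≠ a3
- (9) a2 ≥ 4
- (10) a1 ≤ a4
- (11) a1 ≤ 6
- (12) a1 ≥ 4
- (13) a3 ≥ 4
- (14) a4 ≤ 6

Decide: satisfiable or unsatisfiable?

Constraints 1, 3, 6, 9, 11, 12, 13, and 14 confine each of a2, a1, a4, a3 to the 3 values {4, …, 6}.
Constraint 7 requires all 4 of them to be distinct, but only 3 values are available — impossible by the pigeonhole principle.

Unsatisfiable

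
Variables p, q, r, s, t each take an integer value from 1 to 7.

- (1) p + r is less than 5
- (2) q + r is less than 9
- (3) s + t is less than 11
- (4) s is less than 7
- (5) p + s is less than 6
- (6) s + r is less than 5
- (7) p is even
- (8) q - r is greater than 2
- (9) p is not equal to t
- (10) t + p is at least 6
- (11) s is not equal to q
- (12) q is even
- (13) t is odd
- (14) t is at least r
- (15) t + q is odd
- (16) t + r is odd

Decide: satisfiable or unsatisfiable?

Satisfiable

The assignment p = 2, q = 6, r = 2, s = 2, t = 7 works:
  constraint 1 holds since p + r = 4.
  constraint 2 holds since q + r = 8.
The rest check out directly.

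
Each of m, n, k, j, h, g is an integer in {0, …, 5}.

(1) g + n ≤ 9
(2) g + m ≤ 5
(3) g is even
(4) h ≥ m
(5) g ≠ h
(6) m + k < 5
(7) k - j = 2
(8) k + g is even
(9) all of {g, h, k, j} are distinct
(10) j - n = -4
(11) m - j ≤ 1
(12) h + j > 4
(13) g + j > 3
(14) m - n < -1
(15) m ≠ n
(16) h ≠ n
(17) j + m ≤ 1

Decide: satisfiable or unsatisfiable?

Try m = 1, n = 4, k = 2, j = 0, h = 5, g = 4.
Check constraint 1: g + n = 8; constraint 2: g + m = 5. The remaining constraints are straightforward to verify.

Satisfiable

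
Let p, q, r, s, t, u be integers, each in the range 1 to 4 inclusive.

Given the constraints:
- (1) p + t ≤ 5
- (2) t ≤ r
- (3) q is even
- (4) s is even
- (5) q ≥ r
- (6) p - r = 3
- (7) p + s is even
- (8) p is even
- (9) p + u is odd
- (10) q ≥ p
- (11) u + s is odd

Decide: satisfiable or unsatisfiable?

Satisfiable

Try p = 4, q = 4, r = 1, s = 2, t = 1, u = 3.
Check constraint 1: p + t = 5; constraint 6: p - r = 3. The remaining constraints are straightforward to verify.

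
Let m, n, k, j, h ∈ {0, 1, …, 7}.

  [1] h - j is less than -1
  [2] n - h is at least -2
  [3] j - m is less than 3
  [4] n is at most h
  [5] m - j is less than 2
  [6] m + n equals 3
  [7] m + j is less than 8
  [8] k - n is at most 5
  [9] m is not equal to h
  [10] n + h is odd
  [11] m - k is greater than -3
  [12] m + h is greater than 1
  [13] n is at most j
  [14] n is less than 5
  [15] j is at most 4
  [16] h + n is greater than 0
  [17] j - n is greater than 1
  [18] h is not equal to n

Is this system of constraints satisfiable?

Satisfiable

One satisfying assignment is m = 3, n = 0, k = 3, j = 4, h = 1.
For the less obvious constraints — constraint 1: h - j = -3; constraint 2: n - h = -1; constraint 3: j - m = 1 — and the others hold by inspection.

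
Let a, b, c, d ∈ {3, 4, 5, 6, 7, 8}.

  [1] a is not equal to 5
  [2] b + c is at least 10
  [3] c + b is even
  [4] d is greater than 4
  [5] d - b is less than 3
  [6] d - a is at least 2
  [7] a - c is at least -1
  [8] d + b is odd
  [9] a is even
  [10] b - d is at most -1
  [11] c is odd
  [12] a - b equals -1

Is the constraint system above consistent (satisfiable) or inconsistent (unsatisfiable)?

Satisfiable

Take a = 4, b = 5, c = 5, d = 6. Then constraint 2: b + c = 10; constraint 5: d - b = 1, and every other listed constraint is also met.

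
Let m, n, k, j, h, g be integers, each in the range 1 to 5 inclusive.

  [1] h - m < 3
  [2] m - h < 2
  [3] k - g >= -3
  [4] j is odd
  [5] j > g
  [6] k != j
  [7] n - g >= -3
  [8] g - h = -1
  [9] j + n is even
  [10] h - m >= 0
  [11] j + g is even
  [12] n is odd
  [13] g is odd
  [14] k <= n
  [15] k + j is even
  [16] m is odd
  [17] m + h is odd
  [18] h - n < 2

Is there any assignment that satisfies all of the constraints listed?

Try m = 1, n = 1, k = 1, j = 3, h = 2, g = 1.
Check constraint 1: h - m = 1; constraint 2: m - h = -1; constraint 3: k - g = 0. The remaining constraints are straightforward to verify.

Satisfiable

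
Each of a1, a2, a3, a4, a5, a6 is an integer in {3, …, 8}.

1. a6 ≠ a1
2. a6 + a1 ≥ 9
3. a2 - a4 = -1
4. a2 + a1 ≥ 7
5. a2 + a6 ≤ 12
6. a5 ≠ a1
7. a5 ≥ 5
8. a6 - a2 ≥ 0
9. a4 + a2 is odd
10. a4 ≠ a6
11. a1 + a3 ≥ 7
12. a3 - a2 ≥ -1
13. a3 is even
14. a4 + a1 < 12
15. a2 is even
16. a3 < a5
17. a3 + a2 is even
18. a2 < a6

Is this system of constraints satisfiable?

The assignment a1 = 5, a2 = 4, a3 = 4, a4 = 5, a5 = 8, a6 = 6 works:
  constraint 2 holds since a6 + a1 = 11.
  constraint 3 holds since a2 - a4 = -1.
The rest check out directly.

Satisfiable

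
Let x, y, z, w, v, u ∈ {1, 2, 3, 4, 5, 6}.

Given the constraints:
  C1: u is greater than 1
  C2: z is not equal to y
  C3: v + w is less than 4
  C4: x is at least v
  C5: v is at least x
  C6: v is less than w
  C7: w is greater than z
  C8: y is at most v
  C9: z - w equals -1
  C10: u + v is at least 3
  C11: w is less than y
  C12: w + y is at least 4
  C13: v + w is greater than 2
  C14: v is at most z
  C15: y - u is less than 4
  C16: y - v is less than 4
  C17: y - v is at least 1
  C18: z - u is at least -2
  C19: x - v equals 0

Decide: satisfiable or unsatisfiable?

Unsatisfiable

Constraints 7, 8, 11, and 14 give v ≤ z, z < w, w < y, y ≤ v. Chaining: v ≤ z < w < y ≤ v, which forces v < v — impossible.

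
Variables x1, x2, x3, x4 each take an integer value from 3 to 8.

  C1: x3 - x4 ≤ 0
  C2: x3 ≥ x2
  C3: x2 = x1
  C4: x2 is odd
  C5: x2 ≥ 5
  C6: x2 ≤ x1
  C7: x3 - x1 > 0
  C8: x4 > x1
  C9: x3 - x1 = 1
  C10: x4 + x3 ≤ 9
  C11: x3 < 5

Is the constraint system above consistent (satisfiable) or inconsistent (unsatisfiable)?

Unsatisfiable

From constraints 2 and 5: x3 ≥ x2 and x2 ≥ 5, so x3 ≥ 5. From constraint 11: x3 ≤ 4. But 4 < 5, so no value of x3 works.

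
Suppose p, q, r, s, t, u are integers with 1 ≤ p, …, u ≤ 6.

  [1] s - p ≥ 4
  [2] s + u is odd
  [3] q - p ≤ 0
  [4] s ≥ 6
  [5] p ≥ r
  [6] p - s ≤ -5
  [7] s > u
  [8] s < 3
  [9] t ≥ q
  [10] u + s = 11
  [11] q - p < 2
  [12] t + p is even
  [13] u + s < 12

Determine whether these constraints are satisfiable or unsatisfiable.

From constraint 4: s ≥ 6. From constraint 8: s ≤ 2. But 2 < 6, so no value of s works.

Unsatisfiable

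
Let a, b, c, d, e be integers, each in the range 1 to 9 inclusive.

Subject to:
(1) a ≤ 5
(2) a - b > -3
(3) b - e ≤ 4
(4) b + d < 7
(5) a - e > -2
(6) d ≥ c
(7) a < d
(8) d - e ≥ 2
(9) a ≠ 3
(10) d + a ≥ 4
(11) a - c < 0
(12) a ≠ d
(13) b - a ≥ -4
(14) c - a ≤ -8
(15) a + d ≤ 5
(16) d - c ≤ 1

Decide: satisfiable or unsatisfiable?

Constraints 3, 8, 13, 14, and 16 give c − d ≥ -1, d − e ≥ 2, e − b ≥ -4, b − a ≥ -4, a − c ≥ 8.
Adding all 5 inequalities: the left sides telescope to 0, and the right sides sum to (-1) + 2 + (-4) + (-4) + 8 = 1. So 0 ≥ 1, which is false.

Unsatisfiable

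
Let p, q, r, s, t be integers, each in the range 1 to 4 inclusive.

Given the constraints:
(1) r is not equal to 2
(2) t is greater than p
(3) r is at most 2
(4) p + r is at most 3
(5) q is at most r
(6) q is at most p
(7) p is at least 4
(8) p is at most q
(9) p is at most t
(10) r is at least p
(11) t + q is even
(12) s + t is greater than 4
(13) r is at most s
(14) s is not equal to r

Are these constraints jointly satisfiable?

From constraints 7 and 8: q ≥ p and p ≥ 4, so q ≥ 4. From constraints 3 and 5: q ≤ r and r ≤ 2, so q ≤ 2. But 2 < 4, so no value of q works.

Unsatisfiable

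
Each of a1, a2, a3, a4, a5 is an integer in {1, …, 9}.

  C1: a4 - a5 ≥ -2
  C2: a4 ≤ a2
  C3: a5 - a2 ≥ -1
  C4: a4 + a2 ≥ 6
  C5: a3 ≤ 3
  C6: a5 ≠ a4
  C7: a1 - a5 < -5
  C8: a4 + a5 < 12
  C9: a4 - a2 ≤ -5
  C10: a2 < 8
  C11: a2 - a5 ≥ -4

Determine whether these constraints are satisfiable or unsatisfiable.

Constraints 1, 3, and 9 give a4 − a5 ≥ -2, a5 − a2 ≥ -1, a2 − a4 ≥ 5.
Adding all 3 inequalities: the left sides telescope to 0, and the right sides sum to (-2) + (-1) + 5 = 2. So 0 ≥ 2, which is false.

Unsatisfiable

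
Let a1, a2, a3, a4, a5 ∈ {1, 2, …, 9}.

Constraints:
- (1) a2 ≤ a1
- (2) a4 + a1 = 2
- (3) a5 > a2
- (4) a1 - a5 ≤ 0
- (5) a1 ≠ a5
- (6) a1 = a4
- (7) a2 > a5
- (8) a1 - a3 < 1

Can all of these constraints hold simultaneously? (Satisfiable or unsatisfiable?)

Constraints 1, 4, and 7 give a2 ≤ a1, a1 ≤ a5, a5 < a2. Chaining: a2 ≤ a1 ≤ a5 < a2, which forces a2 < a2 — impossible.

Unsatisfiable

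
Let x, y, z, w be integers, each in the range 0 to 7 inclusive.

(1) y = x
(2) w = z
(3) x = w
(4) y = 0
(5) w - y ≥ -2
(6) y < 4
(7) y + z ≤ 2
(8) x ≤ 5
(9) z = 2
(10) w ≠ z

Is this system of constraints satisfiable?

Unsatisfiable

Constraint 4 fixes y = 0 and constraint 9 fixes z = 2. Constraints 1, 2, and 3 give y = x = w = z, so y = z. But 0 ≠ 2 — contradiction.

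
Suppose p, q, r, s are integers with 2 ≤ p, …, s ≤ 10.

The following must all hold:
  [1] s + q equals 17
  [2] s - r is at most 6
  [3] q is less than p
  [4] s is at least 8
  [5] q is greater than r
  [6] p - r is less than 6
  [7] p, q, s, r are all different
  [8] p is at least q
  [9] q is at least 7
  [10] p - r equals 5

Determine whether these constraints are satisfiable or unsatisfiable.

The assignment p = 10, q = 8, r = 5, s = 9 works:
  constraint 1 holds since s + q = 17.
  constraint 2 holds since s - r = 4.
  constraint 6 holds since p - r = 5.
The rest check out directly.

Satisfiable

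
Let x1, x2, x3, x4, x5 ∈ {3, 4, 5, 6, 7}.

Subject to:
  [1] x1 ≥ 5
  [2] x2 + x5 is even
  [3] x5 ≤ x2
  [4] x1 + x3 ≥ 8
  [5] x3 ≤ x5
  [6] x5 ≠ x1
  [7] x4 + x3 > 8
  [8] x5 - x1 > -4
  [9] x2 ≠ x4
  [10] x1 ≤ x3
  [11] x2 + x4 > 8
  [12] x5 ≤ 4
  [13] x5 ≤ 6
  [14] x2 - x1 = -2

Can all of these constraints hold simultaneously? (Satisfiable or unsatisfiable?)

Unsatisfiable

From constraints 1 and 10: x3 ≥ x1 and x1 ≥ 5, so x3 ≥ 5. From constraints 5 and 12: x3 ≤ x5 and x5 ≤ 4, so x3 ≤ 4. But 4 < 5, so no value of x3 works.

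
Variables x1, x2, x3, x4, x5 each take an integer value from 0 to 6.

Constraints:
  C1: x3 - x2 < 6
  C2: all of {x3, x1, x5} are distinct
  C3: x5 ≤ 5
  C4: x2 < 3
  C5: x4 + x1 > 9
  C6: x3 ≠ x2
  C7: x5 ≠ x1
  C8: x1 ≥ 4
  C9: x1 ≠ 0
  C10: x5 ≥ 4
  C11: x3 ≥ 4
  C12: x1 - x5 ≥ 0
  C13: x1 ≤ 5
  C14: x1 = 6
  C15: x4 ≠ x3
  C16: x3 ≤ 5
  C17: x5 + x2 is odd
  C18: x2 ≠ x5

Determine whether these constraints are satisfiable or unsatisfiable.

Constraints 3, 8, 10, 11, 13, and 16 confine each of x3, x1, x5 to the 2 values {4, 5}.
Constraint 2 requires all 3 of them to be distinct, but only 2 values are available — impossible by the pigeonhole principle.

Unsatisfiable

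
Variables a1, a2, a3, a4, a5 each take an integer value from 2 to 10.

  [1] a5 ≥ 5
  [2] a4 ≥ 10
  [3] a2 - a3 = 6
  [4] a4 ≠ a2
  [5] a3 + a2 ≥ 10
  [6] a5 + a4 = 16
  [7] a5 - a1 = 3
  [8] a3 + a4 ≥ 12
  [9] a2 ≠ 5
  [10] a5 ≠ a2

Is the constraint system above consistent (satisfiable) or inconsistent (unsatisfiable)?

Satisfiable

One satisfying assignment is a1 = 3, a2 = 9, a3 = 3, a4 = 10, a5 = 6.
For the less obvious constraints — constraint 3: a2 - a3 = 6; constraint 5: a3 + a2 = 12 — and the others hold by inspection.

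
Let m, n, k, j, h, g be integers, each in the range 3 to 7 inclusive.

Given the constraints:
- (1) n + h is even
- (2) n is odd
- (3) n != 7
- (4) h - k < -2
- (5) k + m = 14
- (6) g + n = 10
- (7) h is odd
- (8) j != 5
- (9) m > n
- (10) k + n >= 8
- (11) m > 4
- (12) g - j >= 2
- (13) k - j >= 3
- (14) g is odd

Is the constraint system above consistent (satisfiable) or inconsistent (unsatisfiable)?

Satisfiable

Try m = 7, n = 3, k = 7, j = 3, h = 3, g = 7.
Check constraint 4: h - k = -4; constraint 5: k + m = 14; constraint 6: g + n = 10. The remaining constraints are straightforward to verify.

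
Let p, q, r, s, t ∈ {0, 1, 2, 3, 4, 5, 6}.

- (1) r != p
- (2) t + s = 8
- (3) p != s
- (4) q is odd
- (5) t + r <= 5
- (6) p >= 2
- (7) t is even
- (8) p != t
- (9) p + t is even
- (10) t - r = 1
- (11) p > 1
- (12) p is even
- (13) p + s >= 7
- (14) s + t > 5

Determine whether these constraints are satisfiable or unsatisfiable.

Satisfiable

Try p = 4, q = 3, r = 1, s = 6, t = 2.
Check constraint 2: t + s = 8; constraint 5: t + r = 3; constraint 10: t - r = 1. The remaining constraints are straightforward to verify.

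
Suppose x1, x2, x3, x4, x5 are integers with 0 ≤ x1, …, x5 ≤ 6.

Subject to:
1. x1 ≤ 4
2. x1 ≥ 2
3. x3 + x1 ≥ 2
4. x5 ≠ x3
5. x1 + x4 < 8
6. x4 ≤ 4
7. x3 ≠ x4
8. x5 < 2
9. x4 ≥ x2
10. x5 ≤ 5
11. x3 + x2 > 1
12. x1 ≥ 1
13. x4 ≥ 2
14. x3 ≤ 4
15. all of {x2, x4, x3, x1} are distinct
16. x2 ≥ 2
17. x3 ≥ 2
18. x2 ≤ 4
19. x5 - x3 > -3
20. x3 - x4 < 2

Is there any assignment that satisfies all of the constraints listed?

Constraints 1, 2, 6, 13, 14, 16, 17, and 18 confine each of x2, x4, x3, x1 to the 3 values {2, …, 4}.
Constraint 15 requires all 4 of them to be distinct, but only 3 values are available — impossible by the pigeonhole principle.

Unsatisfiable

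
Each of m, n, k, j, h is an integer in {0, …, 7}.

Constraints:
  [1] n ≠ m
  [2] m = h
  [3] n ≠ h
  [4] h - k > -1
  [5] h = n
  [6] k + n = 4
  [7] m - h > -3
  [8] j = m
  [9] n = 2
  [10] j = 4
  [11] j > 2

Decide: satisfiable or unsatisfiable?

Unsatisfiable

Constraint 10 fixes j = 4 and constraint 9 fixes n = 2. Constraints 2, 5, and 8 give j = m = h = n, so j = n. But 4 ≠ 2 — contradiction.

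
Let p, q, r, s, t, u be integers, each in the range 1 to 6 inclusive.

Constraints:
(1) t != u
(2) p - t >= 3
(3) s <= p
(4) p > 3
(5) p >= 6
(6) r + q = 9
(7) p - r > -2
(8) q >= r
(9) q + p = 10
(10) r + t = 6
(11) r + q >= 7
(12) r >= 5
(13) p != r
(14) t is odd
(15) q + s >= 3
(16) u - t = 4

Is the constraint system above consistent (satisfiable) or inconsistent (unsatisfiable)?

Unsatisfiable

From constraints 8 and 12: q ≥ r ≥ 5. From constraint 5: p ≥ 6. Hence q + p ≥ 11. But constraint 9 requires q + p = 10, and 10 < 11. Contradiction.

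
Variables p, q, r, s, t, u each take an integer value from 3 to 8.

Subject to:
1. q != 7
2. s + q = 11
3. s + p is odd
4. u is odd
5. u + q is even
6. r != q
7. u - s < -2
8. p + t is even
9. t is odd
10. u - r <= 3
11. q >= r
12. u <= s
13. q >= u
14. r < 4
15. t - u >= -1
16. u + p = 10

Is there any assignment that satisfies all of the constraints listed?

Try p = 7, q = 5, r = 3, s = 6, t = 3, u = 3.
Check constraint 2: s + q = 11; constraint 7: u - s = -3; constraint 10: u - r = 0. The remaining constraints are straightforward to verify.

Satisfiable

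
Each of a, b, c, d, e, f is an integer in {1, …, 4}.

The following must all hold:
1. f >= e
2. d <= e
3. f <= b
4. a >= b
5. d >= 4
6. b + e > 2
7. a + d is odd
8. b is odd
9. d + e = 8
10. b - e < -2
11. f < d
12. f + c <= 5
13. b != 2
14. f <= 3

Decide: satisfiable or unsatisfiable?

Unsatisfiable

From constraints 2 and 5: e ≥ d and d ≥ 4, so e ≥ 4. From constraints 1 and 14: e ≤ f and f ≤ 3, so e ≤ 3. But 3 < 4, so no value of e works.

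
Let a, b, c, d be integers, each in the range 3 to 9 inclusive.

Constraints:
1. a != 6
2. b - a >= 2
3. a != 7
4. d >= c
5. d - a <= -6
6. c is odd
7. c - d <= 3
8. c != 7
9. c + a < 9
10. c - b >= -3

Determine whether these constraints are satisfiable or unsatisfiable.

Constraints 2, 5, 7, and 10 give d − c ≥ -3, c − b ≥ -3, b − a ≥ 2, a − d ≥ 6.
Adding all 4 inequalities: the left sides telescope to 0, and the right sides sum to (-3) + (-3) + 2 + 6 = 2. So 0 ≥ 2, which is false.

Unsatisfiable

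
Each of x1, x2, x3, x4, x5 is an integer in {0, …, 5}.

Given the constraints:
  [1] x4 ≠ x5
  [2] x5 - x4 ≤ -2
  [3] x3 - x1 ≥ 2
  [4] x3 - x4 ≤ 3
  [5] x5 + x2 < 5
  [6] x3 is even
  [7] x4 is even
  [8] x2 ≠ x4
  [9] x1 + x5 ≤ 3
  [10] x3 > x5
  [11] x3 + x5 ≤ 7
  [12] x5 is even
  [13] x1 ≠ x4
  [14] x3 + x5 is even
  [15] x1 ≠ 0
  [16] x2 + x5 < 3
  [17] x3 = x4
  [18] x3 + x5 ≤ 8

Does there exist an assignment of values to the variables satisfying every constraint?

Satisfiable

One satisfying assignment is x1 = 1, x2 = 0, x3 = 4, x4 = 4, x5 = 2.
For the less obvious constraints — constraint 2: x5 - x4 = -2; constraint 3: x3 - x1 = 3 — and the others hold by inspection.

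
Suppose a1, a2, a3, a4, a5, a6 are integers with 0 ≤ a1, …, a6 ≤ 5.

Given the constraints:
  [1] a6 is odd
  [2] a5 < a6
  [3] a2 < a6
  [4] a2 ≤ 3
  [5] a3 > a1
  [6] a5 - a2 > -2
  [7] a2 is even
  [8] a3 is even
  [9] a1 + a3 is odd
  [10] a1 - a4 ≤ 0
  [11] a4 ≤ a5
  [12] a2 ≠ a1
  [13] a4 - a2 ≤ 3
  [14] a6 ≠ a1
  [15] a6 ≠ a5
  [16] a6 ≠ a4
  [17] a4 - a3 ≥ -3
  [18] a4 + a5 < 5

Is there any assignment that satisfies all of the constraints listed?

Satisfiable

One satisfying assignment is a1 = 1, a2 = 0, a3 = 4, a4 = 1, a5 = 1, a6 = 3.
For the less obvious constraints — constraint 6: a5 - a2 = 1; constraint 10: a1 - a4 = 0; constraint 13: a4 - a2 = 1 — and the others hold by inspection.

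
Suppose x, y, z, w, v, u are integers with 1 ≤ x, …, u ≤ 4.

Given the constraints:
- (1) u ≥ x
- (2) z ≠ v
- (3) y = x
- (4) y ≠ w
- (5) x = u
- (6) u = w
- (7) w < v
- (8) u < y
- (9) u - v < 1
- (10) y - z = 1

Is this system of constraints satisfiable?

From constraints 3, 5, and 6, y = x = u = w, so y = w. But constraint 4 says y ≠ w. Contradiction.

Unsatisfiable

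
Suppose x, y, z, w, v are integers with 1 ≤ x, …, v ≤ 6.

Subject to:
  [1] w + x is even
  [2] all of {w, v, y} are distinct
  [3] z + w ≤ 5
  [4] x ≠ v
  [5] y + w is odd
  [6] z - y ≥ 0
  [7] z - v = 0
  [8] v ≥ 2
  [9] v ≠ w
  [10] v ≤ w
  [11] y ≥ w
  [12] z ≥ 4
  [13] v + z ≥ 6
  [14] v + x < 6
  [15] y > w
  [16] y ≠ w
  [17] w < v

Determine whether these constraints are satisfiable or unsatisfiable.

Unsatisfiable

From constraint 12: z ≥ 4. From constraints 8 and 10: w ≥ v ≥ 2. Hence z + w ≥ 6. But constraint 3 requires z + w ≤ 5, and 5 < 6. Contradiction.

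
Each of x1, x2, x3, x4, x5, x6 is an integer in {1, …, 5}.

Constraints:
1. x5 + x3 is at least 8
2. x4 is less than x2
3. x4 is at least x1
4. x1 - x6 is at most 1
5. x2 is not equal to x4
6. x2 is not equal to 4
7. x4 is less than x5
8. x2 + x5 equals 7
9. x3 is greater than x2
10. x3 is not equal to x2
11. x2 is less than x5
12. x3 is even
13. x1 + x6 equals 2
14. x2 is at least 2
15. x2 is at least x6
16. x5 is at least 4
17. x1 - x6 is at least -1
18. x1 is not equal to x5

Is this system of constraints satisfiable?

Setting (x1, x2, x3, x4, x5, x6) = (1, 3, 4, 2, 4, 1) satisfies everything: constraint 1: x5 + x3 = 8; constraint 4: x1 - x6 = 0, and the others follow.

Satisfiable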